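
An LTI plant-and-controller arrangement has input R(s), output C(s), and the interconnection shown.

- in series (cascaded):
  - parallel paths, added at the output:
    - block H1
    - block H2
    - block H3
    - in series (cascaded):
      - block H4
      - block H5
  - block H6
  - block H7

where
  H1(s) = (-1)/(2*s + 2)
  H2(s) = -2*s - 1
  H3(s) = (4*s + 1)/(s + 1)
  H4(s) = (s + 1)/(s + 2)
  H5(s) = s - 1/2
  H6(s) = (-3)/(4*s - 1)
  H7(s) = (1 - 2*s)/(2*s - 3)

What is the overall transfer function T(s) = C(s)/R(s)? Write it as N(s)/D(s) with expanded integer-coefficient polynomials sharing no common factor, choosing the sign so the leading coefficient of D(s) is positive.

Answer: (-12*s^4 - 12*s^3 + 27*s^2 - 27*s + 9)/(16*s^4 + 20*s^3 - 46*s^2 - 38*s + 12)

Working:
(1) combine H4, H5 in series gives (2*s^2 + s - 1)/(2*s + 4)
(2) sum the parallel branches H1, H2, H3, (H4*H5) gives (-2*s^3 - 3*s^2 + 3*s - 3)/(2*s^2 + 6*s + 4)
(3) multiply (H1+H2+H3+(H4*H5)), H6, H7 (series): this yields T(s), and no further normalization is needed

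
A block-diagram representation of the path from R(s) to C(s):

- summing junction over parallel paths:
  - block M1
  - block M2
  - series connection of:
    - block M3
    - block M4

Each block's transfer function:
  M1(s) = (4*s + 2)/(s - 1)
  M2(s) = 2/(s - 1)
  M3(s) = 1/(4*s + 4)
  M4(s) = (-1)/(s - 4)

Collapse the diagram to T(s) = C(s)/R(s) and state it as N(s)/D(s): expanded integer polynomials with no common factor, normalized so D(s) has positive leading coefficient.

Step 1. reduce the series chain M3, M4: (-1)/(4*s^2 - 12*s - 16)
Step 2. parallel reduction of M1, M2, (M3*M4) - this is the overall T(s), already in the required normalized form

Hence the answer: (16*s^3 - 32*s^2 - 113*s - 63)/(4*s^3 - 16*s^2 - 4*s + 16)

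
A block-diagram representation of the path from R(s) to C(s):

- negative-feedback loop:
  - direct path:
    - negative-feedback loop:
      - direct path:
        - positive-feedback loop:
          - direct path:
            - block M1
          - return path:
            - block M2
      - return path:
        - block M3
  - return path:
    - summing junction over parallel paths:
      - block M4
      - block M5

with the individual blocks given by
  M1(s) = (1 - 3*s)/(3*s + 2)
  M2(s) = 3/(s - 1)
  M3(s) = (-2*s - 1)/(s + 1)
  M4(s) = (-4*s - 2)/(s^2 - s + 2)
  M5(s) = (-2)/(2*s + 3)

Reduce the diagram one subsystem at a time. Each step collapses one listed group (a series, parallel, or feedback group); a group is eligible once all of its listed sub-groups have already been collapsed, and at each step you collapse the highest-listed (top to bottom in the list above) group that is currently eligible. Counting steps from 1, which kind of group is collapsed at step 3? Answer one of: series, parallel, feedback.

Answer: parallel

Working:
(1) reduce the feedback loop with forward M1 and return M2
(2) reduce the feedback loop with forward [M1/(1-M1*M2)] and return M3
(3) add M4, M5 (parallel)
(4) reduce the feedback loop with forward [[M1/(1-M1*M2)]/(1+[M1/(1-M1*M2)]*M3)] and return (M4+M5)
The group at step 3 is a parallel group.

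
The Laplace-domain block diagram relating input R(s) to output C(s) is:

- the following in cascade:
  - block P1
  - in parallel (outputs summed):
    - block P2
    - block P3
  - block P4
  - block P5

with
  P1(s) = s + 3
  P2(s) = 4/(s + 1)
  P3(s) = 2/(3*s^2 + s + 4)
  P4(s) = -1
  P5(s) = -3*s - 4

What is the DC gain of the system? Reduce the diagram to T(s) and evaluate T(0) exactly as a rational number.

Reducing step by step:

[1] reduce the parallel group P2, P3 = (12*s^2 + 6*s + 18)/(3*s^3 + 4*s^2 + 5*s + 4)
[2] combine P1, (P2+P3), P4, P5 in series = (36*s^4 + 174*s^3 + 276*s^2 + 306*s + 216)/(3*s^3 + 4*s^2 + 5*s + 4)
Evaluating the step-2 result (the overall T(s)) at s = 0 gives T(0) = 216/4 = 54.

Answer: 54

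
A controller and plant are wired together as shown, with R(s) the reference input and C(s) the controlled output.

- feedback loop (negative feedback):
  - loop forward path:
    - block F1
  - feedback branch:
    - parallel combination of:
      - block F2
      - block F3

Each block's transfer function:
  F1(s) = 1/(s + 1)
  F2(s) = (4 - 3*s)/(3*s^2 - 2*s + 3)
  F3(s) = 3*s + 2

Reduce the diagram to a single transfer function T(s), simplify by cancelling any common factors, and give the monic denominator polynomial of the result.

First reduce the diagram to T(s).

Step 1 - reduce the parallel group F2, F3, giving (9*s^3 + 2*s + 10)/(3*s^2 - 2*s + 3)
Step 2 - apply the feedback formula to F1, (F2+F3), giving (3*s^2 - 2*s + 3)/(12*s^3 + s^2 + 3*s + 13)
Step 2 gives the fully reduced T(s), with no common factor left to cancel. The denominator's leading coefficient is 12, so divide each of its coefficients by 12 to get the monic form.

Answer: s^3 + s^2/12 + s/4 + 13/12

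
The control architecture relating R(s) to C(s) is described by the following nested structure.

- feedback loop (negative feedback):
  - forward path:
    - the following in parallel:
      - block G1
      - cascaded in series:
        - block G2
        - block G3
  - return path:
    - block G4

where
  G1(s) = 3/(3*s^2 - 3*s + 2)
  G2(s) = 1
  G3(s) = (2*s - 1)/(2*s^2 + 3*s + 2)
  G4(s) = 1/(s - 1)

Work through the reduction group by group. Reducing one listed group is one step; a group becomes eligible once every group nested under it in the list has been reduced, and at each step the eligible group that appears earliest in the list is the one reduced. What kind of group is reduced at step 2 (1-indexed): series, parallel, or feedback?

Reducing step by step:

Step 1 - cascade G2, G3
Step 2 - combine G1, (G2*G3) in parallel
Step 3 - apply the feedback formula to (G1+(G2*G3)), G4
So the answer for step 2 is parallel.

Answer: parallel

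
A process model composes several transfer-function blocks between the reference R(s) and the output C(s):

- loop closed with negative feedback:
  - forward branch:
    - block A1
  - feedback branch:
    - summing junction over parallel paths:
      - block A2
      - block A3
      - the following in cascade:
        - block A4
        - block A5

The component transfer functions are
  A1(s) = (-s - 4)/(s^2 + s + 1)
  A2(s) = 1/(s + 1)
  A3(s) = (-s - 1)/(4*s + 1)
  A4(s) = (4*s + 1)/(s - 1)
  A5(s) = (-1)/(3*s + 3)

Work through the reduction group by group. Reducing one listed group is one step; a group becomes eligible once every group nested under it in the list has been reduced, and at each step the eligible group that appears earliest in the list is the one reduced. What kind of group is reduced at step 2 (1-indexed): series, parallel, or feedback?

The answer is parallel.

Reasoning:
1. series reduction of A4, A5
2. add A2, A3, (A4*A5) (parallel)
3. collapse the loop (A1 forward, (A2+A3+(A4*A5)) return)
The group at step 2 is a parallel group.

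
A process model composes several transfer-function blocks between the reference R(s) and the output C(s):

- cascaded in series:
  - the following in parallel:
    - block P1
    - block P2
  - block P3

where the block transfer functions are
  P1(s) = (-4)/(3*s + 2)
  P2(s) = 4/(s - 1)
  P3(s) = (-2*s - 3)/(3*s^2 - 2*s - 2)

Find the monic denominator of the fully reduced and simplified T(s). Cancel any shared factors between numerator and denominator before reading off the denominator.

The answer is s^4 - s^3 - 10*s^2/9 + 2*s/3 + 4/9.

Reasoning:
[1] reduce the parallel group P1, P2: (8*s + 12)/(3*s^2 - s - 2)
[2] reduce the series chain (P1+P2), P3: (-16*s^2 - 48*s - 36)/(9*s^4 - 9*s^3 - 10*s^2 + 6*s + 4)
That last expression is T(s), already simplified. Scaling its denominator by 1/9 (the reciprocal of the leading coefficient) yields the monic denominator.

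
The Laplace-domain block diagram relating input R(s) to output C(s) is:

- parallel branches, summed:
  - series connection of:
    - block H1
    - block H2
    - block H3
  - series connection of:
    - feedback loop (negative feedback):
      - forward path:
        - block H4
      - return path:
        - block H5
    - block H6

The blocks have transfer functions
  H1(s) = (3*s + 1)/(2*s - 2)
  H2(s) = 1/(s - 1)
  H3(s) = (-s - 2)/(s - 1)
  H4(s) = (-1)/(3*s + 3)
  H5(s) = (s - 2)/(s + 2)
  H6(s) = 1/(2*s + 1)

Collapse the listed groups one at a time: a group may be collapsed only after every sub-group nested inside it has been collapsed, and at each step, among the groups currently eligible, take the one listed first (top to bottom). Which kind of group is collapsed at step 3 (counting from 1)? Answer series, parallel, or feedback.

Reducing step by step:

Step 1 - combine H1, H2, H3 in series
Step 2 - feedback reduction of H4, H5
Step 3 - combine [H4/(1+H4*H5)], H6 in series
Step 4 - add (H1*H2*H3), ([H4/(1+H4*H5)]*H6) (parallel)
The group at step 3 is a series group.

Answer: series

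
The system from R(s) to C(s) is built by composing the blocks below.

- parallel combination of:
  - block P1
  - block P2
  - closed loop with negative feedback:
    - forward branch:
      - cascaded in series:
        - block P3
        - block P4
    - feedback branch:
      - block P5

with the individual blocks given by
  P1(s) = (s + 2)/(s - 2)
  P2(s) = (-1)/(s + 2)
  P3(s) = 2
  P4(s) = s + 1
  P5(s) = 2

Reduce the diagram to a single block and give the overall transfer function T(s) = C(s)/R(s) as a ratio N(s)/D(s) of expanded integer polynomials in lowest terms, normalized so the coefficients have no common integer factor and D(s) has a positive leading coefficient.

Step 1. series reduction of P3, P4 gives 2*s + 2
Step 2. apply the feedback formula to (P3*P4), P5 gives (2*s + 2)/(4*s + 5)
Step 3. parallel reduction of P1, P2, [(P3*P4)/(1+(P3*P4)*P5)], which is the overall transfer function T(s) = C(s)/R(s) in lowest terms

Answer: (6*s^3 + 19*s^2 + 31*s + 22)/(4*s^3 + 5*s^2 - 16*s - 20)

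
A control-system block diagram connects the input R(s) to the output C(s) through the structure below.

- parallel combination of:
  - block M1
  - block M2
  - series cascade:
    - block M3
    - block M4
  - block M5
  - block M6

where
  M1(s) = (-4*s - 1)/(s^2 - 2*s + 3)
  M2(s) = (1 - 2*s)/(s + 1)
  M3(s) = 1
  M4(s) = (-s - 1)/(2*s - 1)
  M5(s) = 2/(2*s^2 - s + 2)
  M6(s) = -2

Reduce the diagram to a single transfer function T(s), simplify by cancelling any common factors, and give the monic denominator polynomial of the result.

Step 1 - cascade M3, M4, giving (-s - 1)/(2*s - 1)
Step 2 - reduce the parallel group M1, M2, (M3*M4), M5, M6, giving (-18*s^6 + 29*s^5 - 90*s^4 + 53*s^3 - 61*s^2 + 15*s - 4)/(4*s^6 - 8*s^5 + 13*s^4 + s^3 - 5*s^2 + 13*s - 6)
The result of step 2 is T(s) in lowest terms. Its denominator has leading coefficient 4; dividing the denominator through by 4 makes it monic.

Answer: s^6 - 2*s^5 + 13*s^4/4 + s^3/4 - 5*s^2/4 + 13*s/4 - 3/2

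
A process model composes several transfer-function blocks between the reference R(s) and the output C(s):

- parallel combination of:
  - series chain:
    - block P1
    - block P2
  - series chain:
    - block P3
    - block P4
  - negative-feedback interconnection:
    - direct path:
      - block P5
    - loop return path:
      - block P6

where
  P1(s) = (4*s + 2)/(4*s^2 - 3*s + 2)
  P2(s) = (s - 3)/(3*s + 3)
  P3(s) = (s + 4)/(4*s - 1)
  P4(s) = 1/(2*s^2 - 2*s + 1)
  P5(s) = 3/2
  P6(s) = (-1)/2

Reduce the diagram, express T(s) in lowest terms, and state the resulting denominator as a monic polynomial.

First reduce the diagram to T(s).

Step 1 - cascade P1, P2, giving (4*s^2 - 10*s - 6)/(12*s^3 + 3*s^2 - 3*s + 6)
Step 2 - cascade P3, P4, giving (s + 4)/(8*s^3 - 10*s^2 + 6*s - 1)
Step 3 - reduce the feedback loop with forward P5 and return P6, giving 6
Step 4 - reduce the parallel group (P1*P2), (P3*P4), [P5/(1+P5*P6)], giving (576*s^6 - 544*s^5 + 631*s^3 - 481*s^2 + 202*s - 6)/(96*s^6 - 96*s^5 + 18*s^4 + 84*s^3 - 81*s^2 + 39*s - 6)
Step 4 gives the fully reduced T(s), with no common factor left to cancel. The denominator's leading coefficient is 96, so divide each of its coefficients by 96 to get the monic form.

Answer: s^6 - s^5 + 3*s^4/16 + 7*s^3/8 - 27*s^2/32 + 13*s/32 - 1/16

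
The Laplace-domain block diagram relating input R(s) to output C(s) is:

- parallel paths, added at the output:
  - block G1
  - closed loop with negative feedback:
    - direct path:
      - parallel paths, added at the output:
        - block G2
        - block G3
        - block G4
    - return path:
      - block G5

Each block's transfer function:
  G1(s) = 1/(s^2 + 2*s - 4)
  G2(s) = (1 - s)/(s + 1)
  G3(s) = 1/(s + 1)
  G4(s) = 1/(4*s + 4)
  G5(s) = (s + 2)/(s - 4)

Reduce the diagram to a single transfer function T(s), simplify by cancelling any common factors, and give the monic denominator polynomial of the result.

The answer is s^3 + 20*s^2/11 - 48*s/11 + 8/11.

Reasoning:
[1] reduce the parallel group G2, G3, G4 = (9 - 4*s)/(4*s + 4)
[2] apply the feedback formula to (G2+G3+G4), G5 = (4*s^2 - 25*s + 36)/(11*s - 2)
[3] parallel reduction of G1, [(G2+G3+G4)/(1+(G2+G3+G4)*G5)] = (4*s^4 - 17*s^3 - 30*s^2 + 183*s - 146)/(11*s^3 + 20*s^2 - 48*s + 8)
The result of step 3 is T(s) in lowest terms. Its denominator has leading coefficient 11; dividing the denominator through by 11 makes it monic.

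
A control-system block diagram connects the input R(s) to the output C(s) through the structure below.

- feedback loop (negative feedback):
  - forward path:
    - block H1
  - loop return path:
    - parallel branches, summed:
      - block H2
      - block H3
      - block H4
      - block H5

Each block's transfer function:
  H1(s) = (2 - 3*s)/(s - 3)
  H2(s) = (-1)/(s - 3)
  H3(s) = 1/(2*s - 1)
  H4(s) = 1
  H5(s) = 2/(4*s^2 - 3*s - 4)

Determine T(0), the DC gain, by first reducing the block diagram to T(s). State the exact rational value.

Step 1. parallel reduction of H2, H3, H4, H5; result (8*s^4 - 38*s^3 + 24*s^2 + 15*s + 2)/(8*s^4 - 34*s^3 + 25*s^2 + 19*s - 12)
Step 2. feedback reduction of H1, (H2+H3+H4+H5); result (24*s^5 - 118*s^4 + 143*s^3 + 7*s^2 - 74*s + 24)/(16*s^5 - 72*s^4 + 21*s^3 + 53*s^2 + 45*s - 40)
The step-2 result is T(s). Setting s = 0: T(0) = 24/(-40) = -3/5.

Answer: -3/5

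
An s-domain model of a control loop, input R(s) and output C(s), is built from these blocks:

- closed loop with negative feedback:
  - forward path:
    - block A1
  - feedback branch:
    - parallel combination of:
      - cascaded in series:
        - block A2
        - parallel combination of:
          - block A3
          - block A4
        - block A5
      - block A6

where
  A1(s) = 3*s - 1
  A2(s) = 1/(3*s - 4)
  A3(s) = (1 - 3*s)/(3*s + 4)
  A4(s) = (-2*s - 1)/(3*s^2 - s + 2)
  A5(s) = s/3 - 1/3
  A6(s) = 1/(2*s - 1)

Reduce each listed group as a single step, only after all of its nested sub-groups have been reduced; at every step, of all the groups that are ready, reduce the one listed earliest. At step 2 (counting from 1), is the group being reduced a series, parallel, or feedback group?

1. parallel reduction of A3, A4
2. cascade A2, (A3+A4), A5
3. parallel reduction of (A2*(A3+A4)*A5), A6
4. reduce the feedback loop with forward A1 and return ((A2*(A3+A4)*A5)+A6)
Step 2: series.

Final answer: series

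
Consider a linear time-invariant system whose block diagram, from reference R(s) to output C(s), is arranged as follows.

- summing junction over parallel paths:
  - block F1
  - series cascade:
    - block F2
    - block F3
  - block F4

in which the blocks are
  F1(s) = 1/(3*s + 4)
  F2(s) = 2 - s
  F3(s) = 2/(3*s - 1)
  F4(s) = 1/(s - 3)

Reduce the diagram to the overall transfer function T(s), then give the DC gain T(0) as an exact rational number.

Step 1 - reduce the series chain F2, F3 = (4 - 2*s)/(3*s - 1)
Step 2 - parallel reduction of F1, (F2*F3), F4 = (-6*s^3 + 34*s^2 + 3*s - 49)/(9*s^3 - 18*s^2 - 31*s + 12)
Evaluating the step-2 result (the overall T(s)) at s = 0 gives T(0) = -49/12.

Final answer: -49/12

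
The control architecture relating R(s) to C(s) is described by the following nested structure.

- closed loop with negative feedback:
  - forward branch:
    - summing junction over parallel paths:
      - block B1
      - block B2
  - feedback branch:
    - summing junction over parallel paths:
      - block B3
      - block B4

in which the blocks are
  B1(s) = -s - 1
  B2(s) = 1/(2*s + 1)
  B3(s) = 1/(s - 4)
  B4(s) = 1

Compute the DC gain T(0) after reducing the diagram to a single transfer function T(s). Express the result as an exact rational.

1. add B1, B2 (parallel): (-2*s^2 - 3*s)/(2*s + 1)
2. add B3, B4 (parallel): (s - 3)/(s - 4)
3. collapse the loop ((B1+B2) forward, (B3+B4) return): (2*s^3 - 5*s^2 - 12*s)/(2*s^3 - 5*s^2 - 2*s + 4)
Evaluating the step-3 result (the overall T(s)) at s = 0 gives T(0) = 0/4 = 0.

Answer: 0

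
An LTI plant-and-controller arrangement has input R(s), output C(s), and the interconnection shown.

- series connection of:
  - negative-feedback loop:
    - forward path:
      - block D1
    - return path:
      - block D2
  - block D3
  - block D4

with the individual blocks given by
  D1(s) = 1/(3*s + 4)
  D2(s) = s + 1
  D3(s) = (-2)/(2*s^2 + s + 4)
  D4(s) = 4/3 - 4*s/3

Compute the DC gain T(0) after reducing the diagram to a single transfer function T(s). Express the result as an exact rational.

(1) reduce the feedback loop with forward D1 and return D2 gives 1/(4*s + 5)
(2) series reduction of [D1/(1+D1*D2)], D3, D4 gives (8*s - 8)/(24*s^3 + 42*s^2 + 63*s + 60)
Step 2 gives the overall T(s). Then T(0) = -8/60 = -2/15.

Hence the answer: -2/15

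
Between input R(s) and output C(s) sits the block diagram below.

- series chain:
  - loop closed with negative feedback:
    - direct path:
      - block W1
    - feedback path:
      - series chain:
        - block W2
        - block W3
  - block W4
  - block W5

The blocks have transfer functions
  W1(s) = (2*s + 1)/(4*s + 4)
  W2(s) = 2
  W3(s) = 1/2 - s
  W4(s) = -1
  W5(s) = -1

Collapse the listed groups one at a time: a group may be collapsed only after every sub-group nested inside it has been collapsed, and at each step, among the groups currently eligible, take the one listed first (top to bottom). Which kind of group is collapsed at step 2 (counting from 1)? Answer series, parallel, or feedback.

1. series reduction of W2, W3
2. reduce the feedback loop with forward W1 and return (W2*W3)
3. reduce the series chain [W1/(1+W1*(W2*W3))], W4, W5
At step 2 the group reduced is feedback.

Answer: feedback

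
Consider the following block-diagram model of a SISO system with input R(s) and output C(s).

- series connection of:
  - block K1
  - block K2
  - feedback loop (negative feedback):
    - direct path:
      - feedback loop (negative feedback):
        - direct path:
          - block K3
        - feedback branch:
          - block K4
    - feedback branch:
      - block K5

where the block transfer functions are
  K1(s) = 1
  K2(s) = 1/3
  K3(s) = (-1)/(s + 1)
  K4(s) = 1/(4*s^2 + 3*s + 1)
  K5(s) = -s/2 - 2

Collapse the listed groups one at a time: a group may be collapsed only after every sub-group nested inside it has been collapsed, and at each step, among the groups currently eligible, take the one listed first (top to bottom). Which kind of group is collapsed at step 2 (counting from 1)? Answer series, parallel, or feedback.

Reducing step by step:

Step 1 - collapse the loop (K3 forward, K4 return)
Step 2 - apply the feedback formula to [K3/(1+K3*K4)], K5
Step 3 - multiply K1, K2, [[K3/(1+K3*K4)]/(1+[K3/(1+K3*K4)]*K5)] (series)
Step 2: feedback.

Answer: feedback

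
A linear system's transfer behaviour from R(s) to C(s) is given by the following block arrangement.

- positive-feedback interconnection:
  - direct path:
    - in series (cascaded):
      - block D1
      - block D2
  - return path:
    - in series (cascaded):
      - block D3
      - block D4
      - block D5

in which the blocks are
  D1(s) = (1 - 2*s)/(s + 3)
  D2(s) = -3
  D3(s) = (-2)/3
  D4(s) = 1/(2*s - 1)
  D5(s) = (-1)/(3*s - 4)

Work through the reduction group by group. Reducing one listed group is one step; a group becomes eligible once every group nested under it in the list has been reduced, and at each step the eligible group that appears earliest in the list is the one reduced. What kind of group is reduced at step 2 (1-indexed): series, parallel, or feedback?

Answer: series

Working:
Step 1: combine D1, D2 in series
Step 2: series reduction of D3, D4, D5
Step 3: reduce the feedback loop with forward (D1*D2) and return (D3*D4*D5)
The group at step 2 is a series group.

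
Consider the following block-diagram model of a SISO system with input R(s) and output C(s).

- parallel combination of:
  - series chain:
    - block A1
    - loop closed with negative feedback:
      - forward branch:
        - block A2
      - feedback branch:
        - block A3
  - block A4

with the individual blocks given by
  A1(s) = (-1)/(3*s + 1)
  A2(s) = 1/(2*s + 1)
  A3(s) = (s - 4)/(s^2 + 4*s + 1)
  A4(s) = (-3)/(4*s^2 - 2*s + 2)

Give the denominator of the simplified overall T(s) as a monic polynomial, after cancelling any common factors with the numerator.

The answer is s^6 + 13*s^5/3 + 37*s^4/12 - 5*s^3/12 + 13*s^2/6 + s/12 - 1/4.

Reasoning:
Step 1. apply the feedback formula to A2, A3 gives (s^2 + 4*s + 1)/(2*s^3 + 9*s^2 + 7*s - 3)
Step 2. cascade A1, [A2/(1+A2*A3)] gives (-s^2 - 4*s - 1)/(6*s^4 + 29*s^3 + 30*s^2 - 2*s - 3)
Step 3. parallel reduction of (A1*[A2/(1+A2*A3)]), A4 gives (-22*s^4 - 101*s^3 - 88*s^2 + 7)/(24*s^6 + 104*s^5 + 74*s^4 - 10*s^3 + 52*s^2 + 2*s - 6)
The result of step 3 is T(s) in lowest terms. Its denominator has leading coefficient 24; dividing the denominator through by 24 makes it monic.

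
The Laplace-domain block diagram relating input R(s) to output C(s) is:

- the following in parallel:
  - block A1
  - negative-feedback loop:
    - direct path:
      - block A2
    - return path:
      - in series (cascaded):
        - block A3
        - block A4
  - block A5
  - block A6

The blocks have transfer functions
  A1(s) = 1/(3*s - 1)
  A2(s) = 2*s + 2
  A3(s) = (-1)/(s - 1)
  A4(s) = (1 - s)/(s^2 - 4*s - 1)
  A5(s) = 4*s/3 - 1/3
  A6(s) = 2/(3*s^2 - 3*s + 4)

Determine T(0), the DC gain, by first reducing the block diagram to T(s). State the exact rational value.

1. reduce the series chain A3, A4 -> 1/(s^2 - 4*s - 1)
2. reduce the feedback loop with forward A2 and return (A3*A4) -> (2*s^3 - 6*s^2 - 10*s - 2)/(s^2 - 2*s + 1)
3. add A1, [A2/(1+A2*(A3*A4))], A5, A6 (parallel) -> (90*s^6 - 363*s^5 + 267*s^4 - 229*s^3 - 171*s^2 - 12*s + 34)/(27*s^5 - 90*s^4 + 144*s^3 - 138*s^2 + 69*s - 12)
Step 3 gives the overall T(s). Then T(0) = 34/(-12) = -17/6.

Hence the answer: -17/6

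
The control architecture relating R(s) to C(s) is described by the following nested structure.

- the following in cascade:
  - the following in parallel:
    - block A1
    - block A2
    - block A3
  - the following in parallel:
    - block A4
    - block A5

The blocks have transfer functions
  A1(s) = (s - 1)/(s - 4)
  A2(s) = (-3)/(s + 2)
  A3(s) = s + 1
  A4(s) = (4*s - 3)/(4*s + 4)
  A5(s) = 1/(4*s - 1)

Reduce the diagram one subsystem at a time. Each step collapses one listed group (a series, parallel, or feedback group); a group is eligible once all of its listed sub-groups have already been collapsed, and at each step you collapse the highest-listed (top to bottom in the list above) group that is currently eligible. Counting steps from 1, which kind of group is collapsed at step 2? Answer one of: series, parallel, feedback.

[1] add A1, A2, A3 (parallel)
[2] parallel reduction of A4, A5
[3] series reduction of (A1+A2+A3), (A4+A5)
The group at step 2 is a parallel group.

Answer: parallel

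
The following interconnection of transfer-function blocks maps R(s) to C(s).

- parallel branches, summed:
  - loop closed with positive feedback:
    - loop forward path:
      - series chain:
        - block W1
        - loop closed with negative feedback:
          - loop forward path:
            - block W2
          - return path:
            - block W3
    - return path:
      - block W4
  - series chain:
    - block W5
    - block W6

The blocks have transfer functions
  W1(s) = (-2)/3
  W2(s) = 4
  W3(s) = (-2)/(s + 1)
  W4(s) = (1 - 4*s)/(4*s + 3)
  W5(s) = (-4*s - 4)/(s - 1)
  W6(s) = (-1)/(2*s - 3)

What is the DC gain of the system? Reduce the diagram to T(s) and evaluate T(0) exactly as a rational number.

First reduce the diagram to T(s).

Step 1: collapse the loop (W2 forward, W3 return); result (4*s + 4)/(s - 7)
Step 2: series reduction of W1, [W2/(1+W2*W3)]; result (-8*s - 8)/(3*s - 21)
Step 3: collapse the loop ((W1*[W2/(1+W2*W3)]) forward, W4 return); result (32*s^2 + 56*s + 24)/(20*s^2 + 99*s + 55)
Step 4: series reduction of W5, W6; result (4*s + 4)/(2*s^2 - 5*s + 3)
Step 5: add [(W1*[W2/(1+W2*W3)])/(1-(W1*[W2/(1+W2*W3)])*W4)], (W5*W6) (parallel); result (64*s^4 + 32*s^3 + 340*s^2 + 664*s + 292)/(40*s^4 + 98*s^3 - 325*s^2 + 22*s + 165)
DC gain: substitute s = 0 into T(s) from step 5: T(0) = 292/165.

Answer: 292/165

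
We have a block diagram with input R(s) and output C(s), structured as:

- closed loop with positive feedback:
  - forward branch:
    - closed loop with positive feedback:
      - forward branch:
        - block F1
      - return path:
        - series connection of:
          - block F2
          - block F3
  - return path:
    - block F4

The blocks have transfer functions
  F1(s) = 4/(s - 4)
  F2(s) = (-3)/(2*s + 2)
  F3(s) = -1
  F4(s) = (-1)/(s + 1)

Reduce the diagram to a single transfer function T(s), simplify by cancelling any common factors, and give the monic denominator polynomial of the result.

Step 1. cascade F2, F3: 3/(2*s + 2)
Step 2. collapse the loop (F1 forward, (F2*F3) return): (4*s + 4)/(s^2 - 3*s - 10)
Step 3. collapse the loop ([F1/(1-F1*(F2*F3))] forward, F4 return): (4*s + 4)/(s^2 - 3*s - 6)
No further cancellation is possible in the step-3 result, so that is T(s). Its denominator is already monic.

Final answer: s^2 - 3*s - 6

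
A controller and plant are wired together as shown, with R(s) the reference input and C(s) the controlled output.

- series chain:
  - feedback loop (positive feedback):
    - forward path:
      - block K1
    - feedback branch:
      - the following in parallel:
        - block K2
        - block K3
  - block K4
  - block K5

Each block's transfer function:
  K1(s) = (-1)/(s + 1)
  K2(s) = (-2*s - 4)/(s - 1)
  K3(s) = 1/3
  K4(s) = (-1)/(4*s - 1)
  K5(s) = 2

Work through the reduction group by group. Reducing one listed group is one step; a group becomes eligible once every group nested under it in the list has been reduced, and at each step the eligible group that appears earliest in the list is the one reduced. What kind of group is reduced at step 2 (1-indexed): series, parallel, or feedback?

The answer is feedback.

Reasoning:
Step 1. combine K2, K3 in parallel
Step 2. apply the feedback formula to K1, (K2+K3)
Step 3. series reduction of [K1/(1-K1*(K2+K3))], K4, K5
Step 2: feedback.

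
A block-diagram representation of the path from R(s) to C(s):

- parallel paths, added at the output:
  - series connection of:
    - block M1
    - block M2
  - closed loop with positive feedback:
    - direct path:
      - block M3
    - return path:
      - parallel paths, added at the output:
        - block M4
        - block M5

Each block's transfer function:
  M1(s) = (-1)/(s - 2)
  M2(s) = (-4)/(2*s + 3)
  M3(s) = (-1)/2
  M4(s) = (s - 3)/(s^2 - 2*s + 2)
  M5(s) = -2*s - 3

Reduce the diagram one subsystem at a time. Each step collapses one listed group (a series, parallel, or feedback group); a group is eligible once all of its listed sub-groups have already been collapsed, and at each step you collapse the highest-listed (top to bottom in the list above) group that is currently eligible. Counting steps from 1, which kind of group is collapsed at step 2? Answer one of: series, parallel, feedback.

Reducing step by step:

Step 1 - cascade M1, M2
Step 2 - parallel reduction of M4, M5
Step 3 - close the feedback loop around M3, (M4+M5)
Step 4 - combine (M1*M2), [M3/(1-M3*(M4+M5))] in parallel
So the answer for step 2 is parallel.

Answer: parallel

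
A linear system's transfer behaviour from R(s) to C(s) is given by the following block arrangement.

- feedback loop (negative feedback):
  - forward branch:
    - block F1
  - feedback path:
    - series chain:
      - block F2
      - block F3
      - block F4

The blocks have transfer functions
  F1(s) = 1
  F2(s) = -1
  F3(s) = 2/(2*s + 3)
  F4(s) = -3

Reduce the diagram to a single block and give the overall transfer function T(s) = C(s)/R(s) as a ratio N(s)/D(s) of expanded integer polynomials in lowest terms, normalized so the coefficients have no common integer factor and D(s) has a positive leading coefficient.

Step 1: combine F2, F3, F4 in series = 6/(2*s + 3)
Step 2: close the feedback loop around F1, (F2*F3*F4): this yields T(s), and no further normalization is needed

Hence the answer: (2*s + 3)/(2*s + 9)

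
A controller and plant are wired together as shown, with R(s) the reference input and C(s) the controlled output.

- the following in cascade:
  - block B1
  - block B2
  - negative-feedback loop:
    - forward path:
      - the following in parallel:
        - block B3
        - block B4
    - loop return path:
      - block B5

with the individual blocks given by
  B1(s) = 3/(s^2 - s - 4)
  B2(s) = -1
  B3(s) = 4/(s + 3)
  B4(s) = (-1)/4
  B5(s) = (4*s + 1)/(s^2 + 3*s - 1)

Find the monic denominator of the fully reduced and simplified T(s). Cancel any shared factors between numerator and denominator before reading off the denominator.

The answer is s^5 + 4*s^4 + 47*s^3/4 - 81*s^2/2 - 333*s/4 - 1.

Reasoning:
Step 1 - combine B3, B4 in parallel = (13 - s)/(4*s + 12)
Step 2 - apply the feedback formula to (B3+B4), B5 = (-s^3 + 10*s^2 + 40*s - 13)/(4*s^3 + 20*s^2 + 83*s + 1)
Step 3 - multiply B1, B2, [(B3+B4)/(1+(B3+B4)*B5)] (series) = (3*s^3 - 30*s^2 - 120*s + 39)/(4*s^5 + 16*s^4 + 47*s^3 - 162*s^2 - 333*s - 4)
T(s) is the step-3 result (common factors already cancelled). Leading coefficient of the denominator: 4. Divide through by 4 for the monic polynomial.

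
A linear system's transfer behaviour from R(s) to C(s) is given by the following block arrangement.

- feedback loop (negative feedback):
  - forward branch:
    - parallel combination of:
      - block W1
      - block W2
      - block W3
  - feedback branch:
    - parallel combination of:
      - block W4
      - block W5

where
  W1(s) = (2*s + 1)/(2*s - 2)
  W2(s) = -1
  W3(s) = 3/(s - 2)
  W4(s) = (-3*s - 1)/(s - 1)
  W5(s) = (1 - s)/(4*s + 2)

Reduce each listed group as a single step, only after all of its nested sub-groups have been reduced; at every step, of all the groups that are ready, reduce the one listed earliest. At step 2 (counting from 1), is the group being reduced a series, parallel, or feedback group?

Reducing step by step:

1. combine W1, W2, W3 in parallel
2. add W4, W5 (parallel)
3. collapse the loop ((W1+W2+W3) forward, (W4+W5) return)
The group at step 2 is a parallel group.

Answer: parallel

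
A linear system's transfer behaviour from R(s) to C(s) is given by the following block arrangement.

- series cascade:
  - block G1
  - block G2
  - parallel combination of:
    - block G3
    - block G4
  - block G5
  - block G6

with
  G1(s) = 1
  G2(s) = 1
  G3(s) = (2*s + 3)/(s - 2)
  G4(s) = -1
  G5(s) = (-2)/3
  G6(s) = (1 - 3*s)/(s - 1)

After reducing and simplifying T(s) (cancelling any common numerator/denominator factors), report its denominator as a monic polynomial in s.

[1] parallel reduction of G3, G4 -> (s + 5)/(s - 2)
[2] combine G1, G2, (G3+G4), G5, G6 in series -> (6*s^2 + 28*s - 10)/(3*s^2 - 9*s + 6)
Step 2 gives the fully reduced T(s), with no common factor left to cancel. The denominator's leading coefficient is 3, so divide each of its coefficients by 3 to get the monic form.

Hence the answer: s^2 - 3*s + 2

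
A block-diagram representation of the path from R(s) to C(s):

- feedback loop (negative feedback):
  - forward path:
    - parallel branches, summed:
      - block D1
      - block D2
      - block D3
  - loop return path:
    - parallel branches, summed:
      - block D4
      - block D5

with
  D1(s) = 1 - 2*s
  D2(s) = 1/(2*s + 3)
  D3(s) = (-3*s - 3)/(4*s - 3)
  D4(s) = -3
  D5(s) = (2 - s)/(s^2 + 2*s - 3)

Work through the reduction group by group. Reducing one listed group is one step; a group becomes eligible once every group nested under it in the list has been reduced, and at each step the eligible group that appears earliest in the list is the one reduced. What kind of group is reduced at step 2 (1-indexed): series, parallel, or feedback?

Reducing step by step:

(1) combine D1, D2, D3 in parallel
(2) combine D4, D5 in parallel
(3) feedback reduction of (D1+D2+D3), (D4+D5)
Step 2: parallel.

Answer: parallel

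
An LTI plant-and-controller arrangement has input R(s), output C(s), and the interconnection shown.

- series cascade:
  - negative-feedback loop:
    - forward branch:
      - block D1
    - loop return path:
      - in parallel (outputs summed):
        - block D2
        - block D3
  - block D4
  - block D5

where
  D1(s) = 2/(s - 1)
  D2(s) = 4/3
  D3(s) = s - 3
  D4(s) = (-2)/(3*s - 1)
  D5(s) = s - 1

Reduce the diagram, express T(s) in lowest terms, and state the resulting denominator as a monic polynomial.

[1] add D2, D3 (parallel); result s - 5/3
[2] close the feedback loop around D1, (D2+D3); result 6/(9*s - 13)
[3] combine [D1/(1+D1*(D2+D3))], D4, D5 in series; result (12 - 12*s)/(27*s^2 - 48*s + 13)
Step 3 gives the fully reduced T(s), with no common factor left to cancel. The denominator's leading coefficient is 27, so divide each of its coefficients by 27 to get the monic form.

Therefore the answer is s^2 - 16*s/9 + 13/27.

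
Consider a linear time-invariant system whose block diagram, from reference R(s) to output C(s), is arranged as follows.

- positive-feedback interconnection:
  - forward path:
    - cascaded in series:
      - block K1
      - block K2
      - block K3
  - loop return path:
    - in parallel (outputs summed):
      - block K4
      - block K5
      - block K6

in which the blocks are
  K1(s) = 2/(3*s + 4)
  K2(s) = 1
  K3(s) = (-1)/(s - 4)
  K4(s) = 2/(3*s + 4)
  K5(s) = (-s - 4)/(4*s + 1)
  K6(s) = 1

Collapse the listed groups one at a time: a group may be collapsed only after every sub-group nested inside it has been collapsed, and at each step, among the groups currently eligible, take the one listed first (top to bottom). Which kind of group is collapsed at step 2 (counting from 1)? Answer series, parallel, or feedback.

(1) series reduction of K1, K2, K3
(2) parallel reduction of K4, K5, K6
(3) apply the feedback formula to (K1*K2*K3), (K4+K5+K6)
Step 2: parallel.

Answer: parallel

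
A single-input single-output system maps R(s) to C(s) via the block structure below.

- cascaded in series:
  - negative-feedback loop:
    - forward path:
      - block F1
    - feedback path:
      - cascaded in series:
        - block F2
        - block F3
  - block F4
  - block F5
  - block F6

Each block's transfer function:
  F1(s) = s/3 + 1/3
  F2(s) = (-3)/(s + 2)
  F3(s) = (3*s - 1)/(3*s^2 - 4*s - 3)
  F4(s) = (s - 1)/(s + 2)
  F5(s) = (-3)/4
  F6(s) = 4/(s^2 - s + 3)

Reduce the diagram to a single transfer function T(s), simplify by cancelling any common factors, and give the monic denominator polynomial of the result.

The answer is s^5 - 4*s^4/3 - s^3 + 5*s^2/3 - 34*s/3 - 5.

Reasoning:
Step 1 - multiply F2, F3 (series) gives (3 - 9*s)/(3*s^3 + 2*s^2 - 11*s - 6)
Step 2 - feedback reduction of F1, (F2*F3) gives (3*s^4 + 5*s^3 - 9*s^2 - 17*s - 6)/(9*s^3 - 3*s^2 - 39*s - 15)
Step 3 - reduce the series chain [F1/(1+F1*(F2*F3))], F4, F5, F6 gives (-3*s^4 + 4*s^3 + 6*s^2 - 4*s - 3)/(3*s^5 - 4*s^4 - 3*s^3 + 5*s^2 - 34*s - 15)
That last expression is T(s), already simplified. Scaling its denominator by 1/3 (the reciprocal of the leading coefficient) yields the monic denominator.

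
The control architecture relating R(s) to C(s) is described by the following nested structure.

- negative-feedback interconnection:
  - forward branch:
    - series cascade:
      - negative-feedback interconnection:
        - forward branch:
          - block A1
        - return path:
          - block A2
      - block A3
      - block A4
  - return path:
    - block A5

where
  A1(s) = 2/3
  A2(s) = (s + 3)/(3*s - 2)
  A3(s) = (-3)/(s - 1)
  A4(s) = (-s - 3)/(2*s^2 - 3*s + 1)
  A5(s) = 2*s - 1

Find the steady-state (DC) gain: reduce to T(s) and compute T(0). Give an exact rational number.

(1) reduce the feedback loop with forward A1 and return A2 gives (6*s - 4)/(11*s)
(2) combine [A1/(1+A1*A2)], A3, A4 in series gives (18*s^2 + 42*s - 36)/(22*s^4 - 55*s^3 + 44*s^2 - 11*s)
(3) apply the feedback formula to ([A1/(1+A1*A2)]*A3*A4), A5 gives (18*s^2 + 42*s - 36)/(22*s^4 - 19*s^3 + 110*s^2 - 125*s + 36)
Step 3 gives the overall T(s). Then T(0) = -36/36 = -1.

Hence the answer: -1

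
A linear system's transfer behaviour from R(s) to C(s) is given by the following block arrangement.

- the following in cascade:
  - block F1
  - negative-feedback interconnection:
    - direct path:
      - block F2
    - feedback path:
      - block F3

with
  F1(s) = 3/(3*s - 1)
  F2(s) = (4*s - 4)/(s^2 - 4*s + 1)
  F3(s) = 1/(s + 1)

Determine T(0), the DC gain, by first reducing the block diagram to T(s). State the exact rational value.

1. apply the feedback formula to F2, F3 = (4*s^2 - 4)/(s^3 - 3*s^2 + s - 3)
2. combine F1, [F2/(1+F2*F3)] in series = (12*s^2 - 12)/(3*s^4 - 10*s^3 + 6*s^2 - 10*s + 3)
Evaluating the step-2 result (the overall T(s)) at s = 0 gives T(0) = -12/3 = -4.

Hence the answer: -4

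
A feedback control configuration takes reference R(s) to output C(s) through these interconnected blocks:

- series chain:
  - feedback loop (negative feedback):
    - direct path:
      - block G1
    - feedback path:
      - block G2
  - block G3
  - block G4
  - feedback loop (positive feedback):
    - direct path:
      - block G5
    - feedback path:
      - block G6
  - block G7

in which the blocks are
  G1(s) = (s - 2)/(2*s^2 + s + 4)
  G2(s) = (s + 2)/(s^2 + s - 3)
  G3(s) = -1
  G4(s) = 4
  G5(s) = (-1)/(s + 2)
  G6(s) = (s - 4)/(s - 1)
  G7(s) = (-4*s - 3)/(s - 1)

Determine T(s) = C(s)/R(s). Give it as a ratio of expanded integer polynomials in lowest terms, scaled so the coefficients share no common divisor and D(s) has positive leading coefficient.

(1) feedback reduction of G1, G2: (s^3 - s^2 - 5*s + 6)/(2*s^4 + 3*s^3 + s - 16)
(2) apply the feedback formula to G5, G6: (1 - s)/(s^2 + 2*s - 6)
(3) series reduction of [G1/(1+G1*G2)], G3, G4, [G5/(1-G5*G6)], G7, which is the overall transfer function T(s) = C(s)/R(s) in lowest terms

Answer: (-16*s^4 + 4*s^3 + 92*s^2 - 36*s - 72)/(2*s^6 + 7*s^5 - 6*s^4 - 17*s^3 - 14*s^2 - 38*s + 96)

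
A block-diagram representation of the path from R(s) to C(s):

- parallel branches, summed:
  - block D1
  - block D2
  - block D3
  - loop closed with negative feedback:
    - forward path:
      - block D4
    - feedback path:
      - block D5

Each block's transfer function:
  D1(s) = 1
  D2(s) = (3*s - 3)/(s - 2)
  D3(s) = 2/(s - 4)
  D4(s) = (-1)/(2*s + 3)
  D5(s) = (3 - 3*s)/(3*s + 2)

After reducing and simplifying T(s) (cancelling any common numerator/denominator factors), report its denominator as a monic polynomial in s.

First reduce the diagram to T(s).

Step 1 - feedback reduction of D4, D5; result (-3*s - 2)/(6*s^2 + 16*s + 3)
Step 2 - parallel reduction of D1, D2, D3, [D4/(1+D4*D5)]; result (24*s^4 - 53*s^3 - 180*s^2 + 187*s + 32)/(6*s^4 - 20*s^3 - 45*s^2 + 110*s + 24)
No further cancellation is possible in the step-2 result, so that is T(s). Its denominator becomes monic after dividing by the leading coefficient 6.

Answer: s^4 - 10*s^3/3 - 15*s^2/2 + 55*s/3 + 4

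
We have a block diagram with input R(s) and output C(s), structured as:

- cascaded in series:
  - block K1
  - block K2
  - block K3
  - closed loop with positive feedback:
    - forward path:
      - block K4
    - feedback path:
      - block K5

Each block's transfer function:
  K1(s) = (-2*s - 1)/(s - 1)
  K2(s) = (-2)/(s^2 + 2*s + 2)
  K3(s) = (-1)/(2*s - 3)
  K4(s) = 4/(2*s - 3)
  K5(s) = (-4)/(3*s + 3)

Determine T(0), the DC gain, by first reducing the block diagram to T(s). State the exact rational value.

[1] close the feedback loop around K4, K5 = (12*s + 12)/(6*s^2 - 3*s + 7)
[2] series reduction of K1, K2, K3, [K4/(1-K4*K5)] = (-48*s^2 - 72*s - 24)/(12*s^6 - 12*s^5 - s^4 - 22*s^3 + 27*s^2 - 46*s + 42)
DC gain: substitute s = 0 into T(s) from step 2: T(0) = -24/42 = -4/7.

Hence the answer: -4/7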